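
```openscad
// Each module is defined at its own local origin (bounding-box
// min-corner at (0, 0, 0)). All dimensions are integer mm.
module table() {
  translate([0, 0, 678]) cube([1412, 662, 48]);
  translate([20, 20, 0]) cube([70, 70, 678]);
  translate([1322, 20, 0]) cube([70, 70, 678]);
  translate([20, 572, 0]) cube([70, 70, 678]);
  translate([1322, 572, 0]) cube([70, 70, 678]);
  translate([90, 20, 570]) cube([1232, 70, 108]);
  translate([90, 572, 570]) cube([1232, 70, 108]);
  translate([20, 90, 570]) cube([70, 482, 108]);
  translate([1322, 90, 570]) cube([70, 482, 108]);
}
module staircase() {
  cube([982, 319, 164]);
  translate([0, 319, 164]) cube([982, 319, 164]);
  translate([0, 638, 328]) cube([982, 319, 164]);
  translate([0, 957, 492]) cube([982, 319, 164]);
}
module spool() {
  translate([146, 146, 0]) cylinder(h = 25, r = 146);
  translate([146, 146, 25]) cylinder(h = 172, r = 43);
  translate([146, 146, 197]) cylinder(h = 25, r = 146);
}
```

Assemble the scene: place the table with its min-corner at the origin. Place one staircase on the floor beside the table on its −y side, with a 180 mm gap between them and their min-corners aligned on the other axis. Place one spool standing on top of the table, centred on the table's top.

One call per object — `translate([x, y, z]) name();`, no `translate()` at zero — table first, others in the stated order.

table();
translate([0, -1456, 0]) staircase();
translate([560, 185, 726]) spool();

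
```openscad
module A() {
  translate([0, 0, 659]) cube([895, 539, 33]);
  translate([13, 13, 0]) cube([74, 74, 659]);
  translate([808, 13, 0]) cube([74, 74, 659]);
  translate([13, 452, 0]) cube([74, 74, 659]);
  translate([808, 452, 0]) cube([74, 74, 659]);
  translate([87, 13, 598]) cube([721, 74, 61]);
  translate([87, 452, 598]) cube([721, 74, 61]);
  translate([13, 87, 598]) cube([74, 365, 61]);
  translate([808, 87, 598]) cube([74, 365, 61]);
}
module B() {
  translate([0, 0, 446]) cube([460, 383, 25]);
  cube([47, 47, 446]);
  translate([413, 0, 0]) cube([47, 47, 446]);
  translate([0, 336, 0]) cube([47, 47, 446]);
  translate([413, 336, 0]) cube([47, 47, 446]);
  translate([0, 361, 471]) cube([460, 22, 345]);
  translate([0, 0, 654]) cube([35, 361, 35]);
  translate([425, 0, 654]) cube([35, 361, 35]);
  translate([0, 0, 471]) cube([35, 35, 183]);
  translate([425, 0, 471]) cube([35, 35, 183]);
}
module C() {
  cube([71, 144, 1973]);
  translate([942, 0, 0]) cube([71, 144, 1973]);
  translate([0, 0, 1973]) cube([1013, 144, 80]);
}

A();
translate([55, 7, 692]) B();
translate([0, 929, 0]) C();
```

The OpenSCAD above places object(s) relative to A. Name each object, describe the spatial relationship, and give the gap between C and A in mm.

A is a table. B is a chair. C is a door frame. The chair is on top of the table. The door frame is on the floor beside the table on its +y side. The gap between the door frame and the table is 390 mm.

The door frame's nearest face is 390 mm from the table's +y face.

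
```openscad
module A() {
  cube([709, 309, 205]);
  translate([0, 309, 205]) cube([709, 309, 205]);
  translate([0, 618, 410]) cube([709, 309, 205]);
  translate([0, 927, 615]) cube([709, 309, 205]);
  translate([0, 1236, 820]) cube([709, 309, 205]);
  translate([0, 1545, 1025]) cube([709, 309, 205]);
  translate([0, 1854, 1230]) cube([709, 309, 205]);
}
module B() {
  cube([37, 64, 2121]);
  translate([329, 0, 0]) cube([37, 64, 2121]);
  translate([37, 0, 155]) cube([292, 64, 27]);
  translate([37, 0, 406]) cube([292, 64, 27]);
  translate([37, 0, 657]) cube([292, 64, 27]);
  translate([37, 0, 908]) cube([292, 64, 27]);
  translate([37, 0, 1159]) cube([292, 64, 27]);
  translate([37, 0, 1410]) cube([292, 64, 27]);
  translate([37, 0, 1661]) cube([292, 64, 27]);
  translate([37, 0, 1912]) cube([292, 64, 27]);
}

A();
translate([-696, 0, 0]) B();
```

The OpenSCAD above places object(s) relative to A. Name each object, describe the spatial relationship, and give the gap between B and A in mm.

A is a staircase. B is a ladder. The ladder is on the floor beside the staircase on its −x side. The gap between the ladder and the staircase is 330 mm.

The ladder's nearest face is 330 mm from the staircase's −x face.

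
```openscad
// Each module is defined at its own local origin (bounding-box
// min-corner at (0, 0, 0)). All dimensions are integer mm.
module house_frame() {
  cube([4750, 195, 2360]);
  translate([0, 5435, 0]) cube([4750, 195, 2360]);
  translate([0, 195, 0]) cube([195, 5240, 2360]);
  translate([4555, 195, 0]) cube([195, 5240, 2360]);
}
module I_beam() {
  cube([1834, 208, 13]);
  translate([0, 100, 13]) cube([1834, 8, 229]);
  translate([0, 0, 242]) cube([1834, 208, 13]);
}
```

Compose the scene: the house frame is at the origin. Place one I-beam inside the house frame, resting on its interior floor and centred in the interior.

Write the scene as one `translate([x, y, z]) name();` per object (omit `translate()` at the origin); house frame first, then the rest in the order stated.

house_frame();
translate([1458, 2711, 0]) I_beam();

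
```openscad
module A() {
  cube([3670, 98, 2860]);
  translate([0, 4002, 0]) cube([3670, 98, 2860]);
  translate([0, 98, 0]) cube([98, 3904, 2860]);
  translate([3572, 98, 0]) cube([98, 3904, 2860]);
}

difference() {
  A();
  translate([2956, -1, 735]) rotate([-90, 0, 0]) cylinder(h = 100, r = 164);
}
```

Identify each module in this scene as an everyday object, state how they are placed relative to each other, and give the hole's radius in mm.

The subtracted cylinder has r = 164 mm.

A is a house frame. The house frame has a circular hole through its front wall. The hole's radius is 164 mm.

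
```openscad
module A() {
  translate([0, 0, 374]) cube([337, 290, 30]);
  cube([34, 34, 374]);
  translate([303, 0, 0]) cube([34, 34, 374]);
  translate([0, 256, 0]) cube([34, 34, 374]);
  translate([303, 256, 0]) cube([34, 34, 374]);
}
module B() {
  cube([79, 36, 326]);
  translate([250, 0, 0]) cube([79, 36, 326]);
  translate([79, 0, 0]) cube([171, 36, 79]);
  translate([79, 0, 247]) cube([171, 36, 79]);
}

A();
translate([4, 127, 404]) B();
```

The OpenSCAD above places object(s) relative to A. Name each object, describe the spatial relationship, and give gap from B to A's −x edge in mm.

A is a stool. B is a picture frame. The picture frame is on top of the stool, centred. The gap from the picture frame to the stool's −x edge is 4 mm.

The picture frame's min-x is at 4; the stool's min-x is 0; gap = 4 mm.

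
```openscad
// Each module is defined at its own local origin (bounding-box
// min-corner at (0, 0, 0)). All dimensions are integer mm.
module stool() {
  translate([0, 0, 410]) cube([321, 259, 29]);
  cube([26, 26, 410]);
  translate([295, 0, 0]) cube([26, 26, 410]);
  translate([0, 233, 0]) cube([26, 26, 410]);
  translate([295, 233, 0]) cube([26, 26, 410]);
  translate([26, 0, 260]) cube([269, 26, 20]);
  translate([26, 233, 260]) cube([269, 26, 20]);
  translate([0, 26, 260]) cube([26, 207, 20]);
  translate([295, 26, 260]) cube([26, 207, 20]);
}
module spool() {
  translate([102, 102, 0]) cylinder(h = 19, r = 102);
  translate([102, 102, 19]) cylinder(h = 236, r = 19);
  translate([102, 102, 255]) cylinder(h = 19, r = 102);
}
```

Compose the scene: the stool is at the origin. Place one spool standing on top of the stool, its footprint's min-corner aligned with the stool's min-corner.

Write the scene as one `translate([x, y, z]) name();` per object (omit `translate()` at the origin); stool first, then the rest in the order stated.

stool();
translate([0, 0, 439]) spool();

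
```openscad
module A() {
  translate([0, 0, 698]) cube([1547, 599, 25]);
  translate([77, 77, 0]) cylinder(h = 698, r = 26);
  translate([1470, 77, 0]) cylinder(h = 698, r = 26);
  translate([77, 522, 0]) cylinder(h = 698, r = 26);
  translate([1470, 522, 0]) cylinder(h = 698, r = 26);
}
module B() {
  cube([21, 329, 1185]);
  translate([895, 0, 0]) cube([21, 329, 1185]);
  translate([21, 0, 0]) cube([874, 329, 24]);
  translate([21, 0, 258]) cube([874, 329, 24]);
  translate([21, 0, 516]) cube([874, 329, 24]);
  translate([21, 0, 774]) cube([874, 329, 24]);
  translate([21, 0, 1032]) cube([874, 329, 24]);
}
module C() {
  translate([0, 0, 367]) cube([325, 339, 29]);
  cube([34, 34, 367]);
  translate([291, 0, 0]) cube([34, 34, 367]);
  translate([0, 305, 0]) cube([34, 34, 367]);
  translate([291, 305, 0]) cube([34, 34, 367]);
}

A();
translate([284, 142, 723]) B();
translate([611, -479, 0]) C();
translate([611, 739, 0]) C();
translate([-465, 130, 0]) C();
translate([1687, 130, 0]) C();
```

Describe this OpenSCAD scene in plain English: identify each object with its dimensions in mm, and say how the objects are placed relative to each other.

A is a rectangular dining table. The top is 1547×599×25 mm with its upper surface at z = 723 mm. It stands on four round legs of 52 mm diameter, each leg's bounding box inset 51 mm from the nearest pair of top edges, running from the floor to the underside of the top.

B is an open bookshelf. Two side panels, each 21 mm thick, 329 mm deep and 1185 mm tall, stand 916 mm apart (outside-to-outside). Between them sit 5 shelves, each 24 mm thick and 329 mm deep, spanning the full gap between the sides. The bottom shelf rests on the floor (its underside at z = 0) and the clear gap between one shelf's top and the next shelf's underside is 234 mm.

C is a simple wooden stool: a rectangular seat 325 mm (x) by 339 mm (y), 29 mm thick, top face at z = 396 mm, on four square legs, each 34×34 mm in cross-section. The legs rest on z = 0, each flush with a corner of the seat.

The bookshelf is on top of the table. Four stools sit around the table at the −y, +y, −x, +x sides.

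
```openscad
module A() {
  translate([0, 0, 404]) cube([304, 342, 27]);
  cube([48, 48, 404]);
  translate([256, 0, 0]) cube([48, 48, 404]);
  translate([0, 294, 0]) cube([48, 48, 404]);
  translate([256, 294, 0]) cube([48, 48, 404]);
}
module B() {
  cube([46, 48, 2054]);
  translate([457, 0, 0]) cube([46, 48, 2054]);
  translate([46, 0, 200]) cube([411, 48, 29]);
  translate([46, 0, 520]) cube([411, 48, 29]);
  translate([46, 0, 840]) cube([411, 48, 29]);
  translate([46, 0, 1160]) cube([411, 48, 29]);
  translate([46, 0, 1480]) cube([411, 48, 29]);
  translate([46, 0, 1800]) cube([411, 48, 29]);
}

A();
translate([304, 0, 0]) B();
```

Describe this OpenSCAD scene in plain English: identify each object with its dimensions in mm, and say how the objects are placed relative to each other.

A is a four-legged stool. The seat is 304×342 mm, 27 mm thick, top at z = 431 mm. It stands on four square legs, each 48×48 mm in cross-section, from z = 0 to the seat underside, each flush with a corner of the seat.

B is a wooden ladder with two side rails of 46×48 mm section and 2054 mm height, set 503 mm apart overall. Between them run 6 rectangular rungs (48 mm deep, 29 mm thick), front faces flush with the rails' −y face. The bottom of the first rung is 200 mm above the floor and each subsequent rung is 320 mm higher than the one below.

The ladder is against the stool's +x side, with their −y faces flush.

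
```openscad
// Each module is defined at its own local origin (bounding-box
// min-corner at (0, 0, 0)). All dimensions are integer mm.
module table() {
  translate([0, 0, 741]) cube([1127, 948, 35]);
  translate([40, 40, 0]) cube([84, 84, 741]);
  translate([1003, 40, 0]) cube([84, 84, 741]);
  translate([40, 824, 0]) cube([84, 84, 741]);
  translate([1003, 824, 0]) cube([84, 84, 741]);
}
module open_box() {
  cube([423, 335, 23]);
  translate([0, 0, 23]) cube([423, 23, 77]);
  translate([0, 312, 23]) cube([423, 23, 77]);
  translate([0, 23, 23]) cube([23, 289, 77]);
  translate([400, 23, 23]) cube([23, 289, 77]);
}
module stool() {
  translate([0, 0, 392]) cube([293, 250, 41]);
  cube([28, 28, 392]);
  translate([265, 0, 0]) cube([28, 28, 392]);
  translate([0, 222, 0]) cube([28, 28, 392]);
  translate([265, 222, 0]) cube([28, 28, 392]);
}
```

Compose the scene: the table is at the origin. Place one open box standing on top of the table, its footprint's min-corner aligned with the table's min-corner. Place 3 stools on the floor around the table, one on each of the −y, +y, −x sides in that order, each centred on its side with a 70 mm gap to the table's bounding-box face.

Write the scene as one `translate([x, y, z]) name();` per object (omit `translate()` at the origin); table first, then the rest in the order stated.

table();
translate([0, 0, 776]) open_box();
translate([417, -320, 0]) stool();
translate([417, 1018, 0]) stool();
translate([-363, 349, 0]) stool();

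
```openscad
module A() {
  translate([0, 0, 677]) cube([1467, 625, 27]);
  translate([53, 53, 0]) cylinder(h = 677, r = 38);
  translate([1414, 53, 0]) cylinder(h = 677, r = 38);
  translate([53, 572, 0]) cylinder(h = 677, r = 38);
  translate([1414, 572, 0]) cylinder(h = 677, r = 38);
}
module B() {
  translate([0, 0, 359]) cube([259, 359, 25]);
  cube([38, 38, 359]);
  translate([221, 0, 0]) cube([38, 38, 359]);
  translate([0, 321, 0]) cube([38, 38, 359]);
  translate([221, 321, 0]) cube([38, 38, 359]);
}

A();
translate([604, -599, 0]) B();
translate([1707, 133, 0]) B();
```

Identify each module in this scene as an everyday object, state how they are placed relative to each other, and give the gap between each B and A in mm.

Each stool's nearest face is 240 mm from the table's bounding box.

A is a table. B is a stool. Two stools sit around the table at the −y, +x sides. The gap between each stool and the table is 240 mm.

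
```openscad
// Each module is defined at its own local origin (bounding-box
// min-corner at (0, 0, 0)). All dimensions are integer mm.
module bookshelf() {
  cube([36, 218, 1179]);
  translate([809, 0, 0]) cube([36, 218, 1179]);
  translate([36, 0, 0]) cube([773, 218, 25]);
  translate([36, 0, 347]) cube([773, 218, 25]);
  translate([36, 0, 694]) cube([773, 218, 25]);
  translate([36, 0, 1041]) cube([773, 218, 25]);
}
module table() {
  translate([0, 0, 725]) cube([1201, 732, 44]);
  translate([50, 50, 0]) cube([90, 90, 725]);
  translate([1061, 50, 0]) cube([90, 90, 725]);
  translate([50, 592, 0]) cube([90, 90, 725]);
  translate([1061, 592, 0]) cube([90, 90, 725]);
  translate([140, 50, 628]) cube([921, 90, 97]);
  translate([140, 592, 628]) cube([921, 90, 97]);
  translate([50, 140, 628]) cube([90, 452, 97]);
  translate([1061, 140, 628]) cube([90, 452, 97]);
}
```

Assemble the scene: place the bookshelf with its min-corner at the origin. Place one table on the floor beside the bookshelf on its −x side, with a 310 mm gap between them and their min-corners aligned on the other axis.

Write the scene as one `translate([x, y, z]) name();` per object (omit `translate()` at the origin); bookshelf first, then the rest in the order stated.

bookshelf();
translate([-1511, 0, 0]) table();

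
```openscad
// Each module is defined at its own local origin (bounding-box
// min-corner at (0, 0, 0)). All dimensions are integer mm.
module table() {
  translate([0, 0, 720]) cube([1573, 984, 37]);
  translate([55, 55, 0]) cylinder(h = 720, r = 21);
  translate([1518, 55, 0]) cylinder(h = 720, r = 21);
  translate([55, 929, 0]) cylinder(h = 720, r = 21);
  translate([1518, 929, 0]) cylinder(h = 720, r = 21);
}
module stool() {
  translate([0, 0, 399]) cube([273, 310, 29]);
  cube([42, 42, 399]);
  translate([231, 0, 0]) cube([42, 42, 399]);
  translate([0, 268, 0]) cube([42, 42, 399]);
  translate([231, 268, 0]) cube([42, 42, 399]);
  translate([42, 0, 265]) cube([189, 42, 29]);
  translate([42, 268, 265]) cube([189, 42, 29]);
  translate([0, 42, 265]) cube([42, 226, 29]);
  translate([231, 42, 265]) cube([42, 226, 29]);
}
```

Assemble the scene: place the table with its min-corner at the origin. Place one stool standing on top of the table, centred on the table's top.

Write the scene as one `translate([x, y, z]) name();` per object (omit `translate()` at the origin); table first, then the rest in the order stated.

table();
translate([650, 337, 757]) stool();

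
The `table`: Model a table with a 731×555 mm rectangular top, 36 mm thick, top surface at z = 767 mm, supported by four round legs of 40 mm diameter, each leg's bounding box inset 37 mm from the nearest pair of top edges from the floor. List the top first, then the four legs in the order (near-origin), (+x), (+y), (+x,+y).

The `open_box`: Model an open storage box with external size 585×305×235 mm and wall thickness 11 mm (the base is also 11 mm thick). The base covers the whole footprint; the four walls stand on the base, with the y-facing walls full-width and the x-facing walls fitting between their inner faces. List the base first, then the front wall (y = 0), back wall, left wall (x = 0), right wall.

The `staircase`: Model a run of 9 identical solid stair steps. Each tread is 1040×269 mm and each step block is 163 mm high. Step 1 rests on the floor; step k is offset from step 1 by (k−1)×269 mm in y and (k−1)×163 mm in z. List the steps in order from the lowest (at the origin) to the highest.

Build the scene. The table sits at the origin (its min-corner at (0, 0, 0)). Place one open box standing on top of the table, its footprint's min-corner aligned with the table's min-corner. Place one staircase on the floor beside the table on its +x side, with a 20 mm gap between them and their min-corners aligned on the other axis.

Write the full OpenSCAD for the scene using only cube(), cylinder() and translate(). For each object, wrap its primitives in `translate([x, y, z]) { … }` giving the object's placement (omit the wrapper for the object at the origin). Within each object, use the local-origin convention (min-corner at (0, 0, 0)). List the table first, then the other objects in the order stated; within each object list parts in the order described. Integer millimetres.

translate([0, 0, 731]) cube([731, 555, 36]);
translate([57, 57, 0]) cylinder(h = 731, r = 20);
translate([674, 57, 0]) cylinder(h = 731, r = 20);
translate([57, 498, 0]) cylinder(h = 731, r = 20);
translate([674, 498, 0]) cylinder(h = 731, r = 20);
translate([0, 0, 767]) {
  cube([585, 305, 11]);
  translate([0, 0, 11]) cube([585, 11, 224]);
  translate([0, 294, 11]) cube([585, 11, 224]);
  translate([0, 11, 11]) cube([11, 283, 224]);
  translate([574, 11, 11]) cube([11, 283, 224]);
}
translate([751, 0, 0]) {
  cube([1040, 269, 163]);
  translate([0, 269, 163]) cube([1040, 269, 163]);
  translate([0, 538, 326]) cube([1040, 269, 163]);
  translate([0, 807, 489]) cube([1040, 269, 163]);
  translate([0, 1076, 652]) cube([1040, 269, 163]);
  translate([0, 1345, 815]) cube([1040, 269, 163]);
  translate([0, 1614, 978]) cube([1040, 269, 163]);
  translate([0, 1883, 1141]) cube([1040, 269, 163]);
  translate([0, 2152, 1304]) cube([1040, 269, 163]);
}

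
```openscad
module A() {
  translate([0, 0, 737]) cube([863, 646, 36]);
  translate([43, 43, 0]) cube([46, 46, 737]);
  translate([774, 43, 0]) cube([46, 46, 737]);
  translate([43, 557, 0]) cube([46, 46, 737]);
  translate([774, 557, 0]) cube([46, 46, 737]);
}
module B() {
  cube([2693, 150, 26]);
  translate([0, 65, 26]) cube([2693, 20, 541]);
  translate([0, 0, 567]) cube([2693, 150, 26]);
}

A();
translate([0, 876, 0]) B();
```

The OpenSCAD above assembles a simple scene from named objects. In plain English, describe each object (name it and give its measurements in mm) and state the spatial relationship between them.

A is a table: top 863 mm (x) × 646 mm (y), 36 mm thick, upper face at z = 773 mm, on four 46×46 mm square legs, each inset 43 mm from the nearest pair of top edges, running from z = 0 to the bottom of the top.

B is an I-beam lying along x, 2693 mm long. Overall section height 593 mm. Two flanges 150 mm wide (y) and 26 mm thick, one on the floor and one at the top; a web 20 mm thick runs between them, centred on the flange width.

The I-beam is on the floor beside the table on its +y side.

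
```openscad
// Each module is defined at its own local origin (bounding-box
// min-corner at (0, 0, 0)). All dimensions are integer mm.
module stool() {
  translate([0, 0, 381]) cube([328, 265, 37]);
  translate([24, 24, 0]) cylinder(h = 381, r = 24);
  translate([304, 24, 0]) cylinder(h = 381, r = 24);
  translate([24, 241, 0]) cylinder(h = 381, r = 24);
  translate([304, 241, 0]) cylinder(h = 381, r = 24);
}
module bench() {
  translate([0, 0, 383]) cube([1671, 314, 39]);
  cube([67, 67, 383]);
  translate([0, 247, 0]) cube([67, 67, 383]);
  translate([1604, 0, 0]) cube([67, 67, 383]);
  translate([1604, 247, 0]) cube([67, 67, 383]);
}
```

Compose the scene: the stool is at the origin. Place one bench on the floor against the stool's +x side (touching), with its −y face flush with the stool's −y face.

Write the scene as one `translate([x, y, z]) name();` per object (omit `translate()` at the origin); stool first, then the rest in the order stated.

stool();
translate([328, 0, 0]) bench();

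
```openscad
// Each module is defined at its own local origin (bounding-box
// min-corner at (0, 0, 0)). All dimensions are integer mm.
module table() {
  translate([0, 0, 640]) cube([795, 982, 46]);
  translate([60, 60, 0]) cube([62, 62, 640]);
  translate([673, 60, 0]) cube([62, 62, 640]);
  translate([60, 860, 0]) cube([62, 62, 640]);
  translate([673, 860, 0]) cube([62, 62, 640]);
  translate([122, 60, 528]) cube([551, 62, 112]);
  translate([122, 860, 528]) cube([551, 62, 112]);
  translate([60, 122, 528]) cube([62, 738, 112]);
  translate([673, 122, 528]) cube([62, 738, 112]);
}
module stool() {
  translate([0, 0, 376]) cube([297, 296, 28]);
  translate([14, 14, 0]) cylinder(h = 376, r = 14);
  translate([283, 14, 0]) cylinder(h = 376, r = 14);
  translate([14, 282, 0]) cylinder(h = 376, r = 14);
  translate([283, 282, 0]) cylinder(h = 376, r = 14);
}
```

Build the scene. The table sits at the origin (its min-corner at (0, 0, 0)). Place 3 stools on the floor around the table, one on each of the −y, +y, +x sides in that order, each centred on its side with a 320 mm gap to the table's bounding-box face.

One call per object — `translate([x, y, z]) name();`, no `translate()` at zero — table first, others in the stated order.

table();
translate([249, -616, 0]) stool();
translate([249, 1302, 0]) stool();
translate([1115, 343, 0]) stool();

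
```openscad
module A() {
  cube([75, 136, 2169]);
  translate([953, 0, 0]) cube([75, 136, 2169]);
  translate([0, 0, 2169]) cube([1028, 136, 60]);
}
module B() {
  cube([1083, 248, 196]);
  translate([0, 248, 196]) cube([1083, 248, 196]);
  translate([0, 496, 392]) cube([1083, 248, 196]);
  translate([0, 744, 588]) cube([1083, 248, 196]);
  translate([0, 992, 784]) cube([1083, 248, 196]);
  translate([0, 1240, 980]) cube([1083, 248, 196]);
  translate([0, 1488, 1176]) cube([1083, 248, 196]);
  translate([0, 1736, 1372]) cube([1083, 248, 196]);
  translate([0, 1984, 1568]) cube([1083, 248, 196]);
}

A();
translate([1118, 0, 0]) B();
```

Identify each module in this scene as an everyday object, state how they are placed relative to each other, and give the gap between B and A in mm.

The staircase's nearest face is 90 mm from the door frame's +x face.

A is a door frame. B is a staircase. The staircase is on the floor beside the door frame on its +x side. The gap between the staircase and the door frame is 90 mm.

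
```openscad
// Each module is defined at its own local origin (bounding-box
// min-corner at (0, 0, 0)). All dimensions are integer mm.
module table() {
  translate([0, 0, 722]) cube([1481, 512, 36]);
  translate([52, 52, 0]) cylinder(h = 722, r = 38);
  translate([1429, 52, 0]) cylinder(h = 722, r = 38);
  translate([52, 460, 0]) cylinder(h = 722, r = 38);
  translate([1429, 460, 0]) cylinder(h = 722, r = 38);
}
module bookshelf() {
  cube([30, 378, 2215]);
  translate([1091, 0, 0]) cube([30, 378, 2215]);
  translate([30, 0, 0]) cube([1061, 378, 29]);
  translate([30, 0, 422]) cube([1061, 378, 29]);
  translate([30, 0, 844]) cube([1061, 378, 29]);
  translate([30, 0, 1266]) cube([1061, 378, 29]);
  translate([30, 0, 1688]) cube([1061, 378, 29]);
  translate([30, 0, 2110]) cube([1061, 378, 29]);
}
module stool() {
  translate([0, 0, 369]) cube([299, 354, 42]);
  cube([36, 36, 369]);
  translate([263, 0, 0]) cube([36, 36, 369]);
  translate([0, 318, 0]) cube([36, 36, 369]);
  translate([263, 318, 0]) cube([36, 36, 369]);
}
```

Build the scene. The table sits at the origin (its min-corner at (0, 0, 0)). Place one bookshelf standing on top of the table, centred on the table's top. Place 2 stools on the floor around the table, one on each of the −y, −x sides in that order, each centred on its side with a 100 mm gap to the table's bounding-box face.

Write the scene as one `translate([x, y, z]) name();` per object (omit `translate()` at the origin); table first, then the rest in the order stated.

table();
translate([180, 67, 758]) bookshelf();
translate([591, -454, 0]) stool();
translate([-399, 79, 0]) stool();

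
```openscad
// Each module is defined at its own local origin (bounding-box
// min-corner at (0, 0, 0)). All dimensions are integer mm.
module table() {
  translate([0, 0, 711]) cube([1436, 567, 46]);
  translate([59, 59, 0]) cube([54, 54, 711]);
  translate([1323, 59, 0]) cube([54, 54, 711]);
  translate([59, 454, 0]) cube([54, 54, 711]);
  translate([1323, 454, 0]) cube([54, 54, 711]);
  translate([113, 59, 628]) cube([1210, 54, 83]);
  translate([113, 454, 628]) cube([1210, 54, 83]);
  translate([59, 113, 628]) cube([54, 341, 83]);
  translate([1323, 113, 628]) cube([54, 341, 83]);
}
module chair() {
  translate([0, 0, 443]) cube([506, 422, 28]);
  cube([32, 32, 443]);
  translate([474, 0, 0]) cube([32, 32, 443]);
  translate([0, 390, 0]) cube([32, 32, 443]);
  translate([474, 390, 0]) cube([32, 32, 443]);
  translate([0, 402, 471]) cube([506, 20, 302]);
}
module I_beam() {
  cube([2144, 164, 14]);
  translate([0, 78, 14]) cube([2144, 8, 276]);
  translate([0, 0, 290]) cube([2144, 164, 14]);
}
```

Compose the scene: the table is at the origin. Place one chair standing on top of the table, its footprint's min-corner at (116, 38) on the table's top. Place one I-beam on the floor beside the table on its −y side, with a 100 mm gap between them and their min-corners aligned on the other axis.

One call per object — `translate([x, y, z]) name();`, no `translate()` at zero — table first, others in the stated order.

table();
translate([116, 38, 757]) chair();
translate([0, -264, 0]) I_beam();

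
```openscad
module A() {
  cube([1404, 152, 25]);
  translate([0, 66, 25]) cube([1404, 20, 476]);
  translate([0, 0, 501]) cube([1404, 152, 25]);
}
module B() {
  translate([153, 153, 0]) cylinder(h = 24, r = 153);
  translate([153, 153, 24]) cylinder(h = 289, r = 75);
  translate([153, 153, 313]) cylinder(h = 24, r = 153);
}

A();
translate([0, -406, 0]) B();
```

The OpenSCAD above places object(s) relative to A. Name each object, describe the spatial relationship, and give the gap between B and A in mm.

The spool's nearest face is 100 mm from the I-beam's −y face.

A is an I-beam. B is a spool. The spool is on the floor beside the I-beam on its −y side. The gap between the spool and the I-beam is 100 mm.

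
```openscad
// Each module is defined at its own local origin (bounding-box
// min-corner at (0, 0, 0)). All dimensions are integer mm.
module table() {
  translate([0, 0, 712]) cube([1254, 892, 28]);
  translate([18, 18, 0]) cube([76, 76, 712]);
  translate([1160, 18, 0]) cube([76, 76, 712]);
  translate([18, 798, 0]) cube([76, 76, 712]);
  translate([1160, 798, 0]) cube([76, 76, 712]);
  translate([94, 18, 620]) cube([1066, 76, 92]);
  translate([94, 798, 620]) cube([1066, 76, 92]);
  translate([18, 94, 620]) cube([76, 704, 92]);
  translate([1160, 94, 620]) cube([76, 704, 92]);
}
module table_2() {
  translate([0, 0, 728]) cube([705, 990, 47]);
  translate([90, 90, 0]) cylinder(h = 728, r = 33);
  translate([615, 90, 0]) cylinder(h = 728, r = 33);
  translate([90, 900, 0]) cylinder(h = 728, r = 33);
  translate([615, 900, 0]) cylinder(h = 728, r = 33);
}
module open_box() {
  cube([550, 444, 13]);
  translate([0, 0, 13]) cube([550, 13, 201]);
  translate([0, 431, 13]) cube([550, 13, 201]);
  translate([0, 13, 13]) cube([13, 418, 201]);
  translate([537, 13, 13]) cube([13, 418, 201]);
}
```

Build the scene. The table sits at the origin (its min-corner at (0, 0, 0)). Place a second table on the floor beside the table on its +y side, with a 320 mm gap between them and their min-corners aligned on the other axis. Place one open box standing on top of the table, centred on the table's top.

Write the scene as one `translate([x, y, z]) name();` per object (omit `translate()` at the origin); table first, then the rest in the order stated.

table();
translate([0, 1212, 0]) table_2();
translate([352, 224, 740]) open_box();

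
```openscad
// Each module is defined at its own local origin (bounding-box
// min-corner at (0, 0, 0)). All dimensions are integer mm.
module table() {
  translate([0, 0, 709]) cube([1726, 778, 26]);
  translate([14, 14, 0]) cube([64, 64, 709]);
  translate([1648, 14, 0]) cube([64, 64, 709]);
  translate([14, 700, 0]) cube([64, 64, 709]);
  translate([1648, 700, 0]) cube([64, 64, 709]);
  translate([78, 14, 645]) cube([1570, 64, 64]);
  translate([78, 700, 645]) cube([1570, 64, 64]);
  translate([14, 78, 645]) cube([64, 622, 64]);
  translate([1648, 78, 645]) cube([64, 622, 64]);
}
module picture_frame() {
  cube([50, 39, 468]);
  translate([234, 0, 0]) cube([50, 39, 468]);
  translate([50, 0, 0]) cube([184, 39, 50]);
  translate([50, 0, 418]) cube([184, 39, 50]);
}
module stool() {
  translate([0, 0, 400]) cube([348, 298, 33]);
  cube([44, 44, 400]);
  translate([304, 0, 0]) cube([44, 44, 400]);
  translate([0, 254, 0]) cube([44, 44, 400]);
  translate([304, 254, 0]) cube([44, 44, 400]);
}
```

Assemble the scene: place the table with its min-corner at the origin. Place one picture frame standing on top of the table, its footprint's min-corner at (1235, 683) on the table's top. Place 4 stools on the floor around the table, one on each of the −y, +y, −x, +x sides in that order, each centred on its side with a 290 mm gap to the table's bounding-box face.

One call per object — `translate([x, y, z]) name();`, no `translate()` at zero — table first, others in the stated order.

table();
translate([1235, 683, 735]) picture_frame();
translate([689, -588, 0]) stool();
translate([689, 1068, 0]) stool();
translate([-638, 240, 0]) stool();
translate([2016, 240, 0]) stool();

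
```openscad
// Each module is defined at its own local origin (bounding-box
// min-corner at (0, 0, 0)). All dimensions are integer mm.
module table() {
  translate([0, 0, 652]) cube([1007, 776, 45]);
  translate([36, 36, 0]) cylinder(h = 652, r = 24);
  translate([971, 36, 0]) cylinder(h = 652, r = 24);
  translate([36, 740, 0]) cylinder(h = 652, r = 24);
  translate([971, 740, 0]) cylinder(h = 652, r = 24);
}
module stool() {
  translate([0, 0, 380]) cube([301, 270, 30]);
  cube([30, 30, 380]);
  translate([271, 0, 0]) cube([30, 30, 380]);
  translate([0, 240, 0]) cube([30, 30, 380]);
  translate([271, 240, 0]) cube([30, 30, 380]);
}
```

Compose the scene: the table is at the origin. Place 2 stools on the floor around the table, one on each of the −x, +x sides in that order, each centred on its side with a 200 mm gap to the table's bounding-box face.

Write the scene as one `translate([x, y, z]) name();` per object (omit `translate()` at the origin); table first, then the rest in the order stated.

table();
translate([-501, 253, 0]) stool();
translate([1207, 253, 0]) stool();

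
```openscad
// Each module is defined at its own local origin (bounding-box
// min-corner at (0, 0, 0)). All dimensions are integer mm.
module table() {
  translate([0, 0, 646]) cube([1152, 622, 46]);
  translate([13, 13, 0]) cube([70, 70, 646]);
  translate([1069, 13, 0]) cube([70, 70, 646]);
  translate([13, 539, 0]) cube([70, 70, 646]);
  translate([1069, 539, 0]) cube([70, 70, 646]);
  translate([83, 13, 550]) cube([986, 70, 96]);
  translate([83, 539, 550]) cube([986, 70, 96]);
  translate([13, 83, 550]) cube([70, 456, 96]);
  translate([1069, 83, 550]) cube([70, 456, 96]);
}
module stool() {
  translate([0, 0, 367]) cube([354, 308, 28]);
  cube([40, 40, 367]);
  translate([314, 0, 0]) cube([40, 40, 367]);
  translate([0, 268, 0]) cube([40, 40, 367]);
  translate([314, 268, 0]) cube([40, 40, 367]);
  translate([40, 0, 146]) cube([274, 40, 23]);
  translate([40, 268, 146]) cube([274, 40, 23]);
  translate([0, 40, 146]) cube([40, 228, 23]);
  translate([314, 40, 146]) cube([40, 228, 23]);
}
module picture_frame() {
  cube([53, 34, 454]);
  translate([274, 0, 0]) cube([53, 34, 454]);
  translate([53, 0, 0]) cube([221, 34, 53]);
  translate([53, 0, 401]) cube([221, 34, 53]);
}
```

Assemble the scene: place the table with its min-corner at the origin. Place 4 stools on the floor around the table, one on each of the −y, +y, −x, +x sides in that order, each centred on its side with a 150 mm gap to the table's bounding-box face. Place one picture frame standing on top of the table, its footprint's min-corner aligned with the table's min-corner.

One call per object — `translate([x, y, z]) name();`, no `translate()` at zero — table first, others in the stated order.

table();
translate([399, -458, 0]) stool();
translate([399, 772, 0]) stool();
translate([-504, 157, 0]) stool();
translate([1302, 157, 0]) stool();
translate([0, 0, 692]) picture_frame();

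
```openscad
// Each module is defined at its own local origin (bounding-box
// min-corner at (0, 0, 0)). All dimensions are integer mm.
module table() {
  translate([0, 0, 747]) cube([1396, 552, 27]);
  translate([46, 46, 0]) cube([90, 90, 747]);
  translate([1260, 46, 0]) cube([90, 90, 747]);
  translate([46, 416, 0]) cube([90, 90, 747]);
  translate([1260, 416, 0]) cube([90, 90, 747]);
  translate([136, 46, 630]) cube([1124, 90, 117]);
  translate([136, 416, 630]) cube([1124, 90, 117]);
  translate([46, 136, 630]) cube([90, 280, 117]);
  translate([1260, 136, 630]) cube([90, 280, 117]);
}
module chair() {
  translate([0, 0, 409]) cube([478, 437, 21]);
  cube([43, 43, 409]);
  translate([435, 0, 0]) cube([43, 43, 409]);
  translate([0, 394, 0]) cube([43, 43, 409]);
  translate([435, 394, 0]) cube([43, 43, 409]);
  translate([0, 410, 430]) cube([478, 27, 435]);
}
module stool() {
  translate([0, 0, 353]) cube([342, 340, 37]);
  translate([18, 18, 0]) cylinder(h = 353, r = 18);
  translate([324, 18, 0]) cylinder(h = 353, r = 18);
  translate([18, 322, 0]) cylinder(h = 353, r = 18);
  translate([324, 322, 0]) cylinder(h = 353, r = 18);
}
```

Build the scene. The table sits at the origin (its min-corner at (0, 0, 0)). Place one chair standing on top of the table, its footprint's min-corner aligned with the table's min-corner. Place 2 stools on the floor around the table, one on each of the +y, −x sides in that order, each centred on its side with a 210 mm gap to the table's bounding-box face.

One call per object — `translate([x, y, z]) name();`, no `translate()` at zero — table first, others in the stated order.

table();
translate([0, 0, 774]) chair();
translate([527, 762, 0]) stool();
translate([-552, 106, 0]) stool();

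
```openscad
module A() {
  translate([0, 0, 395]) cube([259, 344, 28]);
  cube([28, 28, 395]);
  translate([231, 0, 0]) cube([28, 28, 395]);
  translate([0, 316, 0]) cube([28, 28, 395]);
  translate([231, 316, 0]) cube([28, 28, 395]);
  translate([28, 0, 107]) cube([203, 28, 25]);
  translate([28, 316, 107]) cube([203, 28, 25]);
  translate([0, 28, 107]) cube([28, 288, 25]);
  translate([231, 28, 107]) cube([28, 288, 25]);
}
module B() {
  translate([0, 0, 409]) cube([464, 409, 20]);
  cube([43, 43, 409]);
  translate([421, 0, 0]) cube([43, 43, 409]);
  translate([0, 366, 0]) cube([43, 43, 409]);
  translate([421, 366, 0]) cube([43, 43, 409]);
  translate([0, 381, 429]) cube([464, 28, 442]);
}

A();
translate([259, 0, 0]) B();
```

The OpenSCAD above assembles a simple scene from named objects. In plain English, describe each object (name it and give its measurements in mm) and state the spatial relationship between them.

A is a four-legged stool. The seat is a 259×344×28 mm slab whose top surface is at z = 423 mm; four square legs, each 28×28 mm in cross-section, run from the floor (z = 0) to the underside of the seat, each flush with a corner of the seat. Four stretchers, 28 mm wide and 25 mm tall, connect adjacent legs with their undersides at z = 107 mm, each running between the inner faces of the legs it joins and aligned with the legs' outer faces on the other axis.

B is a chair. The seat is a 464×409×20 mm slab with its top at z = 429 mm, on four 43×43 mm corner legs (flush with the seat edges, standing on z = 0). A flat backrest 28 mm thick, 442 mm tall, spans the full seat width and rises from the seat top along its +y edge, rear face flush with the rear of the seat.

The chair is against the stool's +x side, with their −y faces flush.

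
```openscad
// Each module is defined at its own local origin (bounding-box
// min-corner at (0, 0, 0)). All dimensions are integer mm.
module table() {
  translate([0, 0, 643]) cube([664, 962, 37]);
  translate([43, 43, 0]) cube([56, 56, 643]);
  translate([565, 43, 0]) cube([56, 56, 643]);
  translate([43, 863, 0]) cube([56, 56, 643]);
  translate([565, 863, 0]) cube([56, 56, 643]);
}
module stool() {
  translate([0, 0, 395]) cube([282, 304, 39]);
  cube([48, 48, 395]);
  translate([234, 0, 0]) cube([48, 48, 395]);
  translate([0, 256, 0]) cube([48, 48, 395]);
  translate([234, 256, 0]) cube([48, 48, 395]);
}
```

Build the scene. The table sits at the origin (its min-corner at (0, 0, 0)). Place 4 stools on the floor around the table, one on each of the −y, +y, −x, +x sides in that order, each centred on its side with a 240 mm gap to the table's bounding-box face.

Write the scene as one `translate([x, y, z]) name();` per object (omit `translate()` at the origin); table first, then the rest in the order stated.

table();
translate([191, -544, 0]) stool();
translate([191, 1202, 0]) stool();
translate([-522, 329, 0]) stool();
translate([904, 329, 0]) stool();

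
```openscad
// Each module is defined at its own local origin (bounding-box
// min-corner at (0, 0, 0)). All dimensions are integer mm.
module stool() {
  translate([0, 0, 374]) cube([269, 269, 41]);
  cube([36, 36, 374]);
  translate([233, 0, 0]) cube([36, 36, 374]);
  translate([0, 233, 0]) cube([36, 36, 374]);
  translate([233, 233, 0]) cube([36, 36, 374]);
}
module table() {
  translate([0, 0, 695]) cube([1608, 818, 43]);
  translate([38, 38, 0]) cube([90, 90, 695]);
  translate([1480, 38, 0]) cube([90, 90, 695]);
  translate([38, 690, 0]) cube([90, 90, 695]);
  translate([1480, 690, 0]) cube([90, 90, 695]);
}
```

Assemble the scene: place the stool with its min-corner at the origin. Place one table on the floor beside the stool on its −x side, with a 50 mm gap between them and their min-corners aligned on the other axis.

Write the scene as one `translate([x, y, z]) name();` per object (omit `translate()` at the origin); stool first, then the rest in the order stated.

stool();
translate([-1658, 0, 0]) table();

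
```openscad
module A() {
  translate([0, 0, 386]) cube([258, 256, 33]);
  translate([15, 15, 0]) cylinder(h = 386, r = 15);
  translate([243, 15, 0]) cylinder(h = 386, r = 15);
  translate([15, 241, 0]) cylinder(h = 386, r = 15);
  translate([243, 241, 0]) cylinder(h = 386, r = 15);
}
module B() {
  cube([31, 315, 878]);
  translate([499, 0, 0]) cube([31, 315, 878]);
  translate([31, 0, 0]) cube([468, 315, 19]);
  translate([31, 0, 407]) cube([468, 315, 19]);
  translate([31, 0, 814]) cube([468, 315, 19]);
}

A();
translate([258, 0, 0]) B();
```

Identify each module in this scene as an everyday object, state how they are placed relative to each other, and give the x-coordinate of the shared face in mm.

A is a stool. B is a bookshelf. The bookshelf is against the stool's +x side, with their −y faces flush. The x-coordinate of the shared face is 258 mm.

The stool's +x face and the bookshelf's −x face are both at x = 258 mm.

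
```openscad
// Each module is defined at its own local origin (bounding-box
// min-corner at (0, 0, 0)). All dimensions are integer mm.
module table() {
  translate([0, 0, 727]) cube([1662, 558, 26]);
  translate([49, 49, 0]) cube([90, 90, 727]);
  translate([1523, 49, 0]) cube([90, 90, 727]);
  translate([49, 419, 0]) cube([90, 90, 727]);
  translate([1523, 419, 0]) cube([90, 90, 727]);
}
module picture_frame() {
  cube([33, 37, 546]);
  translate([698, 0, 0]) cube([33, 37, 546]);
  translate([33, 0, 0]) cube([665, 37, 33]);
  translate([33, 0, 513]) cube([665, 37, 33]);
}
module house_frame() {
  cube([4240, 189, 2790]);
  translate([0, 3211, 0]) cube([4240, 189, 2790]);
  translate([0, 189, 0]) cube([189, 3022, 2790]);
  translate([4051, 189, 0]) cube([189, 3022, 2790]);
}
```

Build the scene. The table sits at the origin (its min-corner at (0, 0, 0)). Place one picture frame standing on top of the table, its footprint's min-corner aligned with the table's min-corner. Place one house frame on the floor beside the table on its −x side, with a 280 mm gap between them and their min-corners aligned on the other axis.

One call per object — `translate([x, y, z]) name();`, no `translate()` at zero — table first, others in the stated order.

table();
translate([0, 0, 753]) picture_frame();
translate([-4520, 0, 0]) house_frame();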